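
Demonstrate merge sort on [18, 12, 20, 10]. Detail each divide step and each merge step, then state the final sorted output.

Merge sort trace:

Split: [18, 12, 20, 10] -> [18, 12] and [20, 10]
  Split: [18, 12] -> [18] and [12]
  Merge: [18] + [12] -> [12, 18]
  Split: [20, 10] -> [20] and [10]
  Merge: [20] + [10] -> [10, 20]
Merge: [12, 18] + [10, 20] -> [10, 12, 18, 20]

Final sorted array: [10, 12, 18, 20]

The merge sort proceeds by recursively splitting the array and merging sorted halves.
After all merges, the sorted array is [10, 12, 18, 20].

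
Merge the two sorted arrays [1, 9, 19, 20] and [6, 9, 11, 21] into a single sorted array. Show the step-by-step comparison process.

Merging process:

Compare 1 vs 6: take 1 from left. Merged: [1]
Compare 9 vs 6: take 6 from right. Merged: [1, 6]
Compare 9 vs 9: take 9 from left. Merged: [1, 6, 9]
Compare 19 vs 9: take 9 from right. Merged: [1, 6, 9, 9]
Compare 19 vs 11: take 11 from right. Merged: [1, 6, 9, 9, 11]
Compare 19 vs 21: take 19 from left. Merged: [1, 6, 9, 9, 11, 19]
Compare 20 vs 21: take 20 from left. Merged: [1, 6, 9, 9, 11, 19, 20]
Append remaining from right: [21]. Merged: [1, 6, 9, 9, 11, 19, 20, 21]

Final merged array: [1, 6, 9, 9, 11, 19, 20, 21]
Total comparisons: 7

The merged array is [1, 6, 9, 9, 11, 19, 20, 21], requiring 7 comparisons. The merge step runs in O(n) time where n is the total number of elements.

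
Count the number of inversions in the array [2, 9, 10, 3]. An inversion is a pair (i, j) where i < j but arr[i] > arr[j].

Finding inversions in [2, 9, 10, 3]:

(1, 3): arr[1]=9 > arr[3]=3
(2, 3): arr[2]=10 > arr[3]=3

Total inversions: 2

The array has 2 inversion(s): (1,3), (2,3). Each pair (i,j) satisfies i < j and arr[i] > arr[j].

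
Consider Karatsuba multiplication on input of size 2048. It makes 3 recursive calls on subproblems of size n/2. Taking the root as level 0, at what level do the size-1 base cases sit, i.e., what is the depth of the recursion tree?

For divide and conquer with division factor 2:

Problem sizes at each level:
Level 0: 2048
Level 1: 1024
Level 2: 512
Level 3: 256
Level 4: 128
Level 5: 64
Level 6: 32
Level 7: 16
Level 8: 8
Level 9: 4
Level 10: 2
Level 11: 1

The root is level 0 and the size-1 base case is level 11 (the tree spans levels 0 through 11, i.e. 12 levels counting the root), so the depth is the number of divisions: log_2(2048) = 11

The recursion tree depth is log_2(2048) = 11. At each level, the problem size is divided by 2, so it takes 11 divisions to reduce to a base case of size 1. The algorithm makes 3 recursive calls at each level.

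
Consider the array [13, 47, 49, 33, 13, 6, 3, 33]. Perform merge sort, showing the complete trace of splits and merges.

Merge sort trace:

Split: [13, 47, 49, 33, 13, 6, 3, 33] -> [13, 47, 49, 33] and [13, 6, 3, 33]
  Split: [13, 47, 49, 33] -> [13, 47] and [49, 33]
    Split: [13, 47] -> [13] and [47]
    Merge: [13] + [47] -> [13, 47]
    Split: [49, 33] -> [49] and [33]
    Merge: [49] + [33] -> [33, 49]
  Merge: [13, 47] + [33, 49] -> [13, 33, 47, 49]
  Split: [13, 6, 3, 33] -> [13, 6] and [3, 33]
    Split: [13, 6] -> [13] and [6]
    Merge: [13] + [6] -> [6, 13]
    Split: [3, 33] -> [3] and [33]
    Merge: [3] + [33] -> [3, 33]
  Merge: [6, 13] + [3, 33] -> [3, 6, 13, 33]
Merge: [13, 33, 47, 49] + [3, 6, 13, 33] -> [3, 6, 13, 13, 33, 33, 47, 49]

Final sorted array: [3, 6, 13, 13, 33, 33, 47, 49]

The merge sort proceeds by recursively splitting the array and merging sorted halves.
After all merges, the sorted array is [3, 6, 13, 13, 33, 33, 47, 49].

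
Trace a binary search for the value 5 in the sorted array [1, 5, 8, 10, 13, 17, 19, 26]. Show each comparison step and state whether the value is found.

Binary search for 5 in [1, 5, 8, 10, 13, 17, 19, 26]:

lo=0, hi=7, mid=3, arr[mid]=10 -> 10 > 5, search left half
lo=0, hi=2, mid=1, arr[mid]=5 -> Found target at index 1!

Binary search finds 5 at index 1 after 2 comparisons. The search repeatedly halves the search space by comparing with the middle element.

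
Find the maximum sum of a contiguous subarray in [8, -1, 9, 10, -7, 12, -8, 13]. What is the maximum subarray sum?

Using Kadane's algorithm on [8, -1, 9, 10, -7, 12, -8, 13]:

Scanning through the array:
Position 1 (value -1): max_ending_here = 7, max_so_far = 8
Position 2 (value 9): max_ending_here = 16, max_so_far = 16
Position 3 (value 10): max_ending_here = 26, max_so_far = 26
Position 4 (value -7): max_ending_here = 19, max_so_far = 26
Position 5 (value 12): max_ending_here = 31, max_so_far = 31
Position 6 (value -8): max_ending_here = 23, max_so_far = 31
Position 7 (value 13): max_ending_here = 36, max_so_far = 36

Maximum subarray: [8, -1, 9, 10, -7, 12, -8, 13]
Maximum sum: 36

The maximum subarray is [8, -1, 9, 10, -7, 12, -8, 13] with sum 36. This subarray runs from index 0 to index 7.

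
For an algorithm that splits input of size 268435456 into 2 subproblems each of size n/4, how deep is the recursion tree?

For divide and conquer with division factor 4:

Problem sizes at each level:
Level 0: 268435456
Level 1: 67108864
Level 2: 16777216
Level 3: 4194304
Level 4: 1048576
Level 5: 262144
Level 6: 65536
Level 7: 16384
Level 8: 4096
Level 9: 1024
Level 10: 256
Level 11: 64
Level 12: 16
Level 13: 4
Level 14: 1

The root is level 0 and the size-1 base case is level 14 (the tree spans levels 0 through 14, i.e. 15 levels counting the root), so the depth is the number of divisions: log_4(268435456) = 14

The recursion tree depth is log_4(268435456) = 14. At each level, the problem size is divided by 4, so it takes 14 divisions to reduce to a base case of size 1. The algorithm makes 2 recursive calls at each level.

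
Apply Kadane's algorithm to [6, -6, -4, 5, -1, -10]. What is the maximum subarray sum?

Using Kadane's algorithm on [6, -6, -4, 5, -1, -10]:

Scanning through the array:
Position 1 (value -6): max_ending_here = 0, max_so_far = 6
Position 2 (value -4): max_ending_here = -4, max_so_far = 6
Position 3 (value 5): max_ending_here = 5, max_so_far = 6
Position 4 (value -1): max_ending_here = 4, max_so_far = 6
Position 5 (value -10): max_ending_here = -6, max_so_far = 6

Maximum subarray: [6]
Maximum sum: 6

The maximum subarray is [6] with sum 6. This subarray runs from index 0 to index 0.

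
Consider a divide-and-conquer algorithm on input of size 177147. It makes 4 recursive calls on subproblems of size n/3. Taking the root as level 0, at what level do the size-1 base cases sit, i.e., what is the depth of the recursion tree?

For divide and conquer with division factor 3:

Problem sizes at each level:
Level 0: 177147
Level 1: 59049
Level 2: 19683
Level 3: 6561
Level 4: 2187
Level 5: 729
Level 6: 243
Level 7: 81
Level 8: 27
Level 9: 9
Level 10: 3
Level 11: 1

The root is level 0 and the size-1 base case is level 11 (the tree spans levels 0 through 11, i.e. 12 levels counting the root), so the depth is the number of divisions: log_3(177147) = 11

The recursion tree depth is log_3(177147) = 11. At each level, the problem size is divided by 3, so it takes 11 divisions to reduce to a base case of size 1. The algorithm makes 4 recursive calls at each level.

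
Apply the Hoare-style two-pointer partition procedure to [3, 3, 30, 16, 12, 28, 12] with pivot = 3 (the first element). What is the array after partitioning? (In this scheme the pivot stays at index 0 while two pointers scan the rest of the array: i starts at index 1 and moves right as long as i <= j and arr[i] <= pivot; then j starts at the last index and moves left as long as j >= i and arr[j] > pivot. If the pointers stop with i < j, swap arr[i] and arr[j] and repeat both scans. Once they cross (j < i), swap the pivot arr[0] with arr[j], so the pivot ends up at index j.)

Hoare-style two-pointer partition with pivot = 3:

Initial array: [3, 3, 30, 16, 12, 28, 12]

Pointers start at i = 1, j = 6.
i ends at 2, j ends at 1: the pointers have crossed (j < i), so scanning stops.

Swap pivot arr[0] with arr[1] to place pivot at position 1: [3, 3, 30, 16, 12, 28, 12]
Pivot position: 1

After partitioning with pivot 3, the array becomes [3, 3, 30, 16, 12, 28, 12]. The pivot is placed at index 1. All elements to the left of the pivot are <= 3, and all elements to the right are > 3.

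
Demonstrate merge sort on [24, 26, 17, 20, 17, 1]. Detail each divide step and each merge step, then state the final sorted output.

Merge sort trace:

Split: [24, 26, 17, 20, 17, 1] -> [24, 26, 17] and [20, 17, 1]
  Split: [24, 26, 17] -> [24] and [26, 17]
    Split: [26, 17] -> [26] and [17]
    Merge: [26] + [17] -> [17, 26]
  Merge: [24] + [17, 26] -> [17, 24, 26]
  Split: [20, 17, 1] -> [20] and [17, 1]
    Split: [17, 1] -> [17] and [1]
    Merge: [17] + [1] -> [1, 17]
  Merge: [20] + [1, 17] -> [1, 17, 20]
Merge: [17, 24, 26] + [1, 17, 20] -> [1, 17, 17, 20, 24, 26]

Final sorted array: [1, 17, 17, 20, 24, 26]

The merge sort proceeds by recursively splitting the array and merging sorted halves.
After all merges, the sorted array is [1, 17, 17, 20, 24, 26].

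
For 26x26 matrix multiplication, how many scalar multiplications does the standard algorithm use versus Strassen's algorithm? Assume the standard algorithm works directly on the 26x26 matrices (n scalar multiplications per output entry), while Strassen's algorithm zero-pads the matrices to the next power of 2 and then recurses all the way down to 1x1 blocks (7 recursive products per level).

Matrix multiplication for 26x26 matrices:

Strassen's algorithm requires power-of-2 dimensions. Pad 26x26 to 32x32 (next power of 2).

Standard algorithm: 26^3 = 17576 multiplications
Strassen's algorithm: 7^(log2(32)) = 7^5 = 16807 multiplications
Savings: 17576 - 16807 = 769 multiplications

Standard: 17576 multiplications (26^3). Strassen: 16807 multiplications (7^5, after padding to 32x32). Strassen reduces 8 recursive multiplications to 7 at each level.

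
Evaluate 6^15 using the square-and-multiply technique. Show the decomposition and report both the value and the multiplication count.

Computing 6^15 by squaring (build up from 6^1; each line after the first costs one multiplication):

6^1 = 6
6^2 = (6^1)^2 = 6^2 = 36
6^3 = 6 * 6^2 = 6 * 36 = 216
6^6 = (6^3)^2 = 216^2 = 46656
6^7 = 6 * 6^6 = 6 * 46656 = 279936
6^14 = (6^7)^2 = 279936^2 = 78364164096
6^15 = 6 * 6^14 = 6 * 78364164096 = 470184984576

Result: 470184984576
Multiplications needed: 6 (6 lines after 6^1)

6^15 = 470184984576. Using exponentiation by squaring, this requires 6 multiplications. The key idea: if the exponent is even, square the half-power; if odd, multiply by the base once.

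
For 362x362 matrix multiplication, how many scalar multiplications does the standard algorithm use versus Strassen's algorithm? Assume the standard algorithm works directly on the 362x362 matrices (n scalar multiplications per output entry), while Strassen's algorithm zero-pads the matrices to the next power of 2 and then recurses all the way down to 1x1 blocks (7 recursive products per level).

Matrix multiplication for 362x362 matrices:

Strassen's algorithm requires power-of-2 dimensions. Pad 362x362 to 512x512 (next power of 2).

Standard algorithm: 362^3 = 47437928 multiplications
Strassen's algorithm: 7^(log2(512)) = 7^9 = 40353607 multiplications
Savings: 47437928 - 40353607 = 7084321 multiplications

Standard: 47437928 multiplications (362^3). Strassen: 40353607 multiplications (7^9, after padding to 512x512). Strassen reduces 8 recursive multiplications to 7 at each level.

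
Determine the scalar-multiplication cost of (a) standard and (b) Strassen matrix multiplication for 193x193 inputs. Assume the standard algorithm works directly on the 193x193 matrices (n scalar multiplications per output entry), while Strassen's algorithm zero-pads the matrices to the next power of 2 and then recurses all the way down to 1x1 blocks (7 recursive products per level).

Matrix multiplication for 193x193 matrices:

Strassen's algorithm requires power-of-2 dimensions. Pad 193x193 to 256x256 (next power of 2).

Standard algorithm: 193^3 = 7189057 multiplications
Strassen's algorithm: 7^(log2(256)) = 7^8 = 5764801 multiplications
Savings: 7189057 - 5764801 = 1424256 multiplications

Standard: 7189057 multiplications (193^3). Strassen: 5764801 multiplications (7^8, after padding to 256x256). Strassen reduces 8 recursive multiplications to 7 at each level.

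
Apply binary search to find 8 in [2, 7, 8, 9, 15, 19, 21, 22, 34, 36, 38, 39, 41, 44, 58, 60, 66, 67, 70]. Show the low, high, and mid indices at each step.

Binary search for 8 in [2, 7, 8, 9, 15, 19, 21, 22, 34, 36, 38, 39, 41, 44, 58, 60, 66, 67, 70]:

lo=0, hi=18, mid=9, arr[mid]=36 -> 36 > 8, search left half
lo=0, hi=8, mid=4, arr[mid]=15 -> 15 > 8, search left half
lo=0, hi=3, mid=1, arr[mid]=7 -> 7 < 8, search right half
lo=2, hi=3, mid=2, arr[mid]=8 -> Found target at index 2!

Binary search finds 8 at index 2 after 4 comparisons. The search repeatedly halves the search space by comparing with the middle element.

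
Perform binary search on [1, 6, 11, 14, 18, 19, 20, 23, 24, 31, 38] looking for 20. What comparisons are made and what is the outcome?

Binary search for 20 in [1, 6, 11, 14, 18, 19, 20, 23, 24, 31, 38]:

lo=0, hi=10, mid=5, arr[mid]=19 -> 19 < 20, search right half
lo=6, hi=10, mid=8, arr[mid]=24 -> 24 > 20, search left half
lo=6, hi=7, mid=6, arr[mid]=20 -> Found target at index 6!

Binary search finds 20 at index 6 after 3 comparisons. The search repeatedly halves the search space by comparing with the middle element.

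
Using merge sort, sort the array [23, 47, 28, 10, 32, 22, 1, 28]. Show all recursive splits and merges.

Merge sort trace:

Split: [23, 47, 28, 10, 32, 22, 1, 28] -> [23, 47, 28, 10] and [32, 22, 1, 28]
  Split: [23, 47, 28, 10] -> [23, 47] and [28, 10]
    Split: [23, 47] -> [23] and [47]
    Merge: [23] + [47] -> [23, 47]
    Split: [28, 10] -> [28] and [10]
    Merge: [28] + [10] -> [10, 28]
  Merge: [23, 47] + [10, 28] -> [10, 23, 28, 47]
  Split: [32, 22, 1, 28] -> [32, 22] and [1, 28]
    Split: [32, 22] -> [32] and [22]
    Merge: [32] + [22] -> [22, 32]
    Split: [1, 28] -> [1] and [28]
    Merge: [1] + [28] -> [1, 28]
  Merge: [22, 32] + [1, 28] -> [1, 22, 28, 32]
Merge: [10, 23, 28, 47] + [1, 22, 28, 32] -> [1, 10, 22, 23, 28, 28, 32, 47]

Final sorted array: [1, 10, 22, 23, 28, 28, 32, 47]

The merge sort proceeds by recursively splitting the array and merging sorted halves.
After all merges, the sorted array is [1, 10, 22, 23, 28, 28, 32, 47].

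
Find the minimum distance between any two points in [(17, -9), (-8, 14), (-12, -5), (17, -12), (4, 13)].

Computing all pairwise distances among 5 points:

d((17, -9), (-8, 14)) = 33.9706
d((17, -9), (-12, -5)) = 29.2746
d((17, -9), (17, -12)) = 3.0 <-- minimum
d((17, -9), (4, 13)) = 25.5539
d((-8, 14), (-12, -5)) = 19.4165
d((-8, 14), (17, -12)) = 36.0694
d((-8, 14), (4, 13)) = 12.0416
d((-12, -5), (17, -12)) = 29.8329
d((-12, -5), (4, 13)) = 24.0832
d((17, -12), (4, 13)) = 28.178

Closest pair: (17, -9) and (17, -12) with distance 3.0

The closest pair is (17, -9) and (17, -12) with Euclidean distance 3.0. For 5 points, brute-force pairwise comparison is shown above. For large n, the divide-and-conquer algorithm (sort by x, recurse on halves, check the dividing strip) achieves O(n log n).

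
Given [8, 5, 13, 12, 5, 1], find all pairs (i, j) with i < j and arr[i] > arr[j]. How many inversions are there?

Finding inversions in [8, 5, 13, 12, 5, 1]:

(0, 1): arr[0]=8 > arr[1]=5
(0, 4): arr[0]=8 > arr[4]=5
(0, 5): arr[0]=8 > arr[5]=1
(1, 5): arr[1]=5 > arr[5]=1
(2, 3): arr[2]=13 > arr[3]=12
(2, 4): arr[2]=13 > arr[4]=5
(2, 5): arr[2]=13 > arr[5]=1
(3, 4): arr[3]=12 > arr[4]=5
(3, 5): arr[3]=12 > arr[5]=1
(4, 5): arr[4]=5 > arr[5]=1

Total inversions: 10

The array has 10 inversion(s): (0,1), (0,4), (0,5), (1,5), (2,3), (2,4), (2,5), (3,4), (3,5), (4,5). Each pair (i,j) satisfies i < j and arr[i] > arr[j].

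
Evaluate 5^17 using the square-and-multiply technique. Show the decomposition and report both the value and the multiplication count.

Computing 5^17 by squaring (build up from 5^1; each line after the first costs one multiplication):

5^1 = 5
5^2 = (5^1)^2 = 5^2 = 25
5^4 = (5^2)^2 = 25^2 = 625
5^8 = (5^4)^2 = 625^2 = 390625
5^16 = (5^8)^2 = 390625^2 = 152587890625
5^17 = 5 * 5^16 = 5 * 152587890625 = 762939453125

Result: 762939453125
Multiplications needed: 5 (5 lines after 5^1)

5^17 = 762939453125. Using exponentiation by squaring, this requires 5 multiplications. The key idea: if the exponent is even, square the half-power; if odd, multiply by the base once.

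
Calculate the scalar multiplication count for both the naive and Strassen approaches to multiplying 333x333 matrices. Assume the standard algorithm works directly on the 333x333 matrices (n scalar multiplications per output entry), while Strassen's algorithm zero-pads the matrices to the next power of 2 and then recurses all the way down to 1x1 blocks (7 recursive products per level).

Matrix multiplication for 333x333 matrices:

Strassen's algorithm requires power-of-2 dimensions. Pad 333x333 to 512x512 (next power of 2).

Standard algorithm: 333^3 = 36926037 multiplications
Strassen's algorithm: 7^(log2(512)) = 7^9 = 40353607 multiplications
Difference: 36926037 - 40353607 = -3427570 (Strassen uses MORE here due to padding overhead — for small or just-over-power-of-2 n, padding can outweigh the per-level savings)

Standard: 36926037 multiplications (333^3). Strassen: 40353607 multiplications (7^9, after padding to 512x512). Strassen reduces 8 recursive multiplications to 7 at each level.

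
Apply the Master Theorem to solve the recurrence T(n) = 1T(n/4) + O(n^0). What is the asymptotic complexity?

Master Theorem for T(n) = 1T(n/4) + O(n^0):

a = 1, b = 4, c = 0
log_b(a) = log_4(1) = 0.0000

Case 2: c = 0 = log_4(1) = 0.0000
T(n) = O(n^0 log n) = O(log n)

For T(n) = 1T(n/4) + O(n^0): log_4(1) = 0.0000. This is Case 2 of the Master Theorem (c = log_b(a), equal work at all levels), giving O(log n).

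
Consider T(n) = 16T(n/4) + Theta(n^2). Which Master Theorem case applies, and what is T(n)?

Master Theorem for T(n) = 16T(n/4) + O(n^2):

a = 16, b = 4, c = 2
log_b(a) = log_4(16) = 2.0000

Case 2: c = 2 = log_4(16) = 2.0000
T(n) = O(n^2 log n) = O(n^2 log n)

For T(n) = 16T(n/4) + O(n^2): log_4(16) = 2.0000. This is Case 2 of the Master Theorem (c = log_b(a), equal work at all levels), giving O(n^2 log n).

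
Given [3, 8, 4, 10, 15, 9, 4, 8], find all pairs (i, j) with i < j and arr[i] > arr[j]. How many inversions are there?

Finding inversions in [3, 8, 4, 10, 15, 9, 4, 8]:

(1, 2): arr[1]=8 > arr[2]=4
(1, 6): arr[1]=8 > arr[6]=4
(3, 5): arr[3]=10 > arr[5]=9
(3, 6): arr[3]=10 > arr[6]=4
(3, 7): arr[3]=10 > arr[7]=8
(4, 5): arr[4]=15 > arr[5]=9
(4, 6): arr[4]=15 > arr[6]=4
(4, 7): arr[4]=15 > arr[7]=8
(5, 6): arr[5]=9 > arr[6]=4
(5, 7): arr[5]=9 > arr[7]=8

Total inversions: 10

The array has 10 inversion(s): (1,2), (1,6), (3,5), (3,6), (3,7), (4,5), (4,6), (4,7), (5,6), (5,7). Each pair (i,j) satisfies i < j and arr[i] > arr[j].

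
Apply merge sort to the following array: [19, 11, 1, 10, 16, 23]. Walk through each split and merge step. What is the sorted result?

Merge sort trace:

Split: [19, 11, 1, 10, 16, 23] -> [19, 11, 1] and [10, 16, 23]
  Split: [19, 11, 1] -> [19] and [11, 1]
    Split: [11, 1] -> [11] and [1]
    Merge: [11] + [1] -> [1, 11]
  Merge: [19] + [1, 11] -> [1, 11, 19]
  Split: [10, 16, 23] -> [10] and [16, 23]
    Split: [16, 23] -> [16] and [23]
    Merge: [16] + [23] -> [16, 23]
  Merge: [10] + [16, 23] -> [10, 16, 23]
Merge: [1, 11, 19] + [10, 16, 23] -> [1, 10, 11, 16, 19, 23]

Final sorted array: [1, 10, 11, 16, 19, 23]

The merge sort proceeds by recursively splitting the array and merging sorted halves.
After all merges, the sorted array is [1, 10, 11, 16, 19, 23].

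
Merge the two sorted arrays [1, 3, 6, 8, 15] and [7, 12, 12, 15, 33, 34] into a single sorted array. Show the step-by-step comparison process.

Merging process:

Compare 1 vs 7: take 1 from left. Merged: [1]
Compare 3 vs 7: take 3 from left. Merged: [1, 3]
Compare 6 vs 7: take 6 from left. Merged: [1, 3, 6]
Compare 8 vs 7: take 7 from right. Merged: [1, 3, 6, 7]
Compare 8 vs 12: take 8 from left. Merged: [1, 3, 6, 7, 8]
Compare 15 vs 12: take 12 from right. Merged: [1, 3, 6, 7, 8, 12]
Compare 15 vs 12: take 12 from right. Merged: [1, 3, 6, 7, 8, 12, 12]
Compare 15 vs 15: take 15 from left. Merged: [1, 3, 6, 7, 8, 12, 12, 15]
Append remaining from right: [15, 33, 34]. Merged: [1, 3, 6, 7, 8, 12, 12, 15, 15, 33, 34]

Final merged array: [1, 3, 6, 7, 8, 12, 12, 15, 15, 33, 34]
Total comparisons: 8

The merged array is [1, 3, 6, 7, 8, 12, 12, 15, 15, 33, 34], requiring 8 comparisons. The merge step runs in O(n) time where n is the total number of elements.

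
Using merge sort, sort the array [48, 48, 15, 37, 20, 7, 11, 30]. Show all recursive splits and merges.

Merge sort trace:

Split: [48, 48, 15, 37, 20, 7, 11, 30] -> [48, 48, 15, 37] and [20, 7, 11, 30]
  Split: [48, 48, 15, 37] -> [48, 48] and [15, 37]
    Split: [48, 48] -> [48] and [48]
    Merge: [48] + [48] -> [48, 48]
    Split: [15, 37] -> [15] and [37]
    Merge: [15] + [37] -> [15, 37]
  Merge: [48, 48] + [15, 37] -> [15, 37, 48, 48]
  Split: [20, 7, 11, 30] -> [20, 7] and [11, 30]
    Split: [20, 7] -> [20] and [7]
    Merge: [20] + [7] -> [7, 20]
    Split: [11, 30] -> [11] and [30]
    Merge: [11] + [30] -> [11, 30]
  Merge: [7, 20] + [11, 30] -> [7, 11, 20, 30]
Merge: [15, 37, 48, 48] + [7, 11, 20, 30] -> [7, 11, 15, 20, 30, 37, 48, 48]

Final sorted array: [7, 11, 15, 20, 30, 37, 48, 48]

The merge sort proceeds by recursively splitting the array and merging sorted halves.
After all merges, the sorted array is [7, 11, 15, 20, 30, 37, 48, 48].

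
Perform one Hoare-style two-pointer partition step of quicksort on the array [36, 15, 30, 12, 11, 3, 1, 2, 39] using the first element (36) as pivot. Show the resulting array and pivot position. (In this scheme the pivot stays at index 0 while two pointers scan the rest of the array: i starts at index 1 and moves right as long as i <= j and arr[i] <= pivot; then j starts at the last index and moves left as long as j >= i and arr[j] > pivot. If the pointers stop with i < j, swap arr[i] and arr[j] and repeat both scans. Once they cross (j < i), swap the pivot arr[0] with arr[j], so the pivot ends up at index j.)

Hoare-style two-pointer partition with pivot = 36:

Initial array: [36, 15, 30, 12, 11, 3, 1, 2, 39]

Pointers start at i = 1, j = 8.
i ends at 8, j ends at 7: the pointers have crossed (j < i), so scanning stops.

Swap pivot arr[0] with arr[7] to place pivot at position 7: [2, 15, 30, 12, 11, 3, 1, 36, 39]
Pivot position: 7

After partitioning with pivot 36, the array becomes [2, 15, 30, 12, 11, 3, 1, 36, 39]. The pivot is placed at index 7. All elements to the left of the pivot are <= 36, and all elements to the right are > 36.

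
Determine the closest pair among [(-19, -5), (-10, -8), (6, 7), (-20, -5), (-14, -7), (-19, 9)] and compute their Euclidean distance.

Computing all pairwise distances among 6 points:

d((-19, -5), (-10, -8)) = 9.4868
d((-19, -5), (6, 7)) = 27.7308
d((-19, -5), (-20, -5)) = 1.0 <-- minimum
d((-19, -5), (-14, -7)) = 5.3852
d((-19, -5), (-19, 9)) = 14.0
d((-10, -8), (6, 7)) = 21.9317
d((-10, -8), (-20, -5)) = 10.4403
d((-10, -8), (-14, -7)) = 4.1231
d((-10, -8), (-19, 9)) = 19.2354
d((6, 7), (-20, -5)) = 28.6356
d((6, 7), (-14, -7)) = 24.4131
d((6, 7), (-19, 9)) = 25.0799
d((-20, -5), (-14, -7)) = 6.3246
d((-20, -5), (-19, 9)) = 14.0357
d((-14, -7), (-19, 9)) = 16.7631

Closest pair: (-19, -5) and (-20, -5) with distance 1.0

The closest pair is (-19, -5) and (-20, -5) with Euclidean distance 1.0. For 6 points, brute-force pairwise comparison is shown above. For large n, the divide-and-conquer algorithm (sort by x, recurse on halves, check the dividing strip) achieves O(n log n).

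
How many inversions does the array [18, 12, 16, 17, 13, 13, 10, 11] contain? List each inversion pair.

Finding inversions in [18, 12, 16, 17, 13, 13, 10, 11]:

(0, 1): arr[0]=18 > arr[1]=12
(0, 2): arr[0]=18 > arr[2]=16
(0, 3): arr[0]=18 > arr[3]=17
(0, 4): arr[0]=18 > arr[4]=13
(0, 5): arr[0]=18 > arr[5]=13
(0, 6): arr[0]=18 > arr[6]=10
(0, 7): arr[0]=18 > arr[7]=11
(1, 6): arr[1]=12 > arr[6]=10
(1, 7): arr[1]=12 > arr[7]=11
(2, 4): arr[2]=16 > arr[4]=13
(2, 5): arr[2]=16 > arr[5]=13
(2, 6): arr[2]=16 > arr[6]=10
(2, 7): arr[2]=16 > arr[7]=11
(3, 4): arr[3]=17 > arr[4]=13
(3, 5): arr[3]=17 > arr[5]=13
(3, 6): arr[3]=17 > arr[6]=10
(3, 7): arr[3]=17 > arr[7]=11
(4, 6): arr[4]=13 > arr[6]=10
(4, 7): arr[4]=13 > arr[7]=11
(5, 6): arr[5]=13 > arr[6]=10
(5, 7): arr[5]=13 > arr[7]=11

Total inversions: 21

The array has 21 inversion(s): (0,1), (0,2), (0,3), (0,4), (0,5), (0,6), (0,7), (1,6), (1,7), (2,4), (2,5), (2,6), (2,7), (3,4), (3,5), (3,6), (3,7), (4,6), (4,7), (5,6), (5,7). Each pair (i,j) satisfies i < j and arr[i] > arr[j].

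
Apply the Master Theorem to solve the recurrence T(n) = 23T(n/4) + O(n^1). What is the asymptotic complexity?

Master Theorem for T(n) = 23T(n/4) + O(n^1):

a = 23, b = 4, c = 1
log_b(a) = log_4(23) = 2.2618

Case 1: c = 1 < log_4(23) = 2.2618
T(n) = O(n^(log_4 23))

For T(n) = 23T(n/4) + O(n^1): log_4(23) = 2.2618. This is Case 1 of the Master Theorem (c < log_b(a), work dominated by leaves), giving O(n^(log_4 23)).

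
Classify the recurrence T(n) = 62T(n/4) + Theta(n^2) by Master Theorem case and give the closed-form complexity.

Master Theorem for T(n) = 62T(n/4) + O(n^2):

a = 62, b = 4, c = 2
log_b(a) = log_4(62) = 2.9771

Case 1: c = 2 < log_4(62) = 2.9771
T(n) = O(n^(log_4 62))

For T(n) = 62T(n/4) + O(n^2): log_4(62) = 2.9771. This is Case 1 of the Master Theorem (c < log_b(a), work dominated by leaves), giving O(n^(log_4 62)).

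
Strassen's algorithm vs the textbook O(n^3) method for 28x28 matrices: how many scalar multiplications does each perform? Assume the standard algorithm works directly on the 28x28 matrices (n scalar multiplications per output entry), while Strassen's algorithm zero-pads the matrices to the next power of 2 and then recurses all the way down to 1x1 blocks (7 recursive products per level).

Matrix multiplication for 28x28 matrices:

Strassen's algorithm requires power-of-2 dimensions. Pad 28x28 to 32x32 (next power of 2).

Standard algorithm: 28^3 = 21952 multiplications
Strassen's algorithm: 7^(log2(32)) = 7^5 = 16807 multiplications
Savings: 21952 - 16807 = 5145 multiplications

Standard: 21952 multiplications (28^3). Strassen: 16807 multiplications (7^5, after padding to 32x32). Strassen reduces 8 recursive multiplications to 7 at each level.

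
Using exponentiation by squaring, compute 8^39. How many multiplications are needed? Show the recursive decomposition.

Computing 8^39 by squaring (build up from 8^1; each line after the first costs one multiplication):

8^1 = 8
8^2 = (8^1)^2 = 8^2 = 64
8^4 = (8^2)^2 = 64^2 = 4096
8^8 = (8^4)^2 = 4096^2 = 16777216
8^9 = 8 * 8^8 = 8 * 16777216 = 134217728
8^18 = (8^9)^2 = 134217728^2 = 18014398509481984
8^19 = 8 * 8^18 = 8 * 18014398509481984 = 144115188075855872
8^38 = (8^19)^2 = 144115188075855872^2 = 20769187434139310514121985316880384
8^39 = 8 * 8^38 = 8 * 20769187434139310514121985316880384 = 166153499473114484112975882535043072

Result: 166153499473114484112975882535043072
Multiplications needed: 8 (8 lines after 8^1)

8^39 = 166153499473114484112975882535043072. Using exponentiation by squaring, this requires 8 multiplications. The key idea: if the exponent is even, square the half-power; if odd, multiply by the base once.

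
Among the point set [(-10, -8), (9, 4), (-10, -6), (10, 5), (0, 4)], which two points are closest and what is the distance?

Computing all pairwise distances among 5 points:

d((-10, -8), (9, 4)) = 22.4722
d((-10, -8), (-10, -6)) = 2.0
d((-10, -8), (10, 5)) = 23.8537
d((-10, -8), (0, 4)) = 15.6205
d((9, 4), (-10, -6)) = 21.4709
d((9, 4), (10, 5)) = 1.4142 <-- minimum
d((9, 4), (0, 4)) = 9.0
d((-10, -6), (10, 5)) = 22.8254
d((-10, -6), (0, 4)) = 14.1421
d((10, 5), (0, 4)) = 10.0499

Closest pair: (9, 4) and (10, 5) with distance 1.4142

The closest pair is (9, 4) and (10, 5) with Euclidean distance 1.4142. For 5 points, brute-force pairwise comparison is shown above. For large n, the divide-and-conquer algorithm (sort by x, recurse on halves, check the dividing strip) achieves O(n log n).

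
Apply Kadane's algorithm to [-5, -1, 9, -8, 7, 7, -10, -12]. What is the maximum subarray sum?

Using Kadane's algorithm on [-5, -1, 9, -8, 7, 7, -10, -12]:

Scanning through the array:
Position 1 (value -1): max_ending_here = -1, max_so_far = -1
Position 2 (value 9): max_ending_here = 9, max_so_far = 9
Position 3 (value -8): max_ending_here = 1, max_so_far = 9
Position 4 (value 7): max_ending_here = 8, max_so_far = 9
Position 5 (value 7): max_ending_here = 15, max_so_far = 15
Position 6 (value -10): max_ending_here = 5, max_so_far = 15
Position 7 (value -12): max_ending_here = -7, max_so_far = 15

Maximum subarray: [9, -8, 7, 7]
Maximum sum: 15

The maximum subarray is [9, -8, 7, 7] with sum 15. This subarray runs from index 2 to index 5.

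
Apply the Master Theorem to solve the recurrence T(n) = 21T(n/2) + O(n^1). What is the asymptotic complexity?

Master Theorem for T(n) = 21T(n/2) + O(n^1):

a = 21, b = 2, c = 1
log_b(a) = log_2(21) = 4.3923

Case 1: c = 1 < log_2(21) = 4.3923
T(n) = O(n^(log_2 21))

For T(n) = 21T(n/2) + O(n^1): log_2(21) = 4.3923. This is Case 1 of the Master Theorem (c < log_b(a), work dominated by leaves), giving O(n^(log_2 21)).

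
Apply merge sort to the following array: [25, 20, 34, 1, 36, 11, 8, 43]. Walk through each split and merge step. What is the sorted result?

Merge sort trace:

Split: [25, 20, 34, 1, 36, 11, 8, 43] -> [25, 20, 34, 1] and [36, 11, 8, 43]
  Split: [25, 20, 34, 1] -> [25, 20] and [34, 1]
    Split: [25, 20] -> [25] and [20]
    Merge: [25] + [20] -> [20, 25]
    Split: [34, 1] -> [34] and [1]
    Merge: [34] + [1] -> [1, 34]
  Merge: [20, 25] + [1, 34] -> [1, 20, 25, 34]
  Split: [36, 11, 8, 43] -> [36, 11] and [8, 43]
    Split: [36, 11] -> [36] and [11]
    Merge: [36] + [11] -> [11, 36]
    Split: [8, 43] -> [8] and [43]
    Merge: [8] + [43] -> [8, 43]
  Merge: [11, 36] + [8, 43] -> [8, 11, 36, 43]
Merge: [1, 20, 25, 34] + [8, 11, 36, 43] -> [1, 8, 11, 20, 25, 34, 36, 43]

Final sorted array: [1, 8, 11, 20, 25, 34, 36, 43]

The merge sort proceeds by recursively splitting the array and merging sorted halves.
After all merges, the sorted array is [1, 8, 11, 20, 25, 34, 36, 43].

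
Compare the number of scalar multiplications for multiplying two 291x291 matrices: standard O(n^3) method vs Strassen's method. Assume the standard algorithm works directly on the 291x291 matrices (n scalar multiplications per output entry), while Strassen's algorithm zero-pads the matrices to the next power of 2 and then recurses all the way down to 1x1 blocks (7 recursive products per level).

Matrix multiplication for 291x291 matrices:

Strassen's algorithm requires power-of-2 dimensions. Pad 291x291 to 512x512 (next power of 2).

Standard algorithm: 291^3 = 24642171 multiplications
Strassen's algorithm: 7^(log2(512)) = 7^9 = 40353607 multiplications
Difference: 24642171 - 40353607 = -15711436 (Strassen uses MORE here due to padding overhead — for small or just-over-power-of-2 n, padding can outweigh the per-level savings)

Standard: 24642171 multiplications (291^3). Strassen: 40353607 multiplications (7^9, after padding to 512x512). Strassen reduces 8 recursive multiplications to 7 at each level.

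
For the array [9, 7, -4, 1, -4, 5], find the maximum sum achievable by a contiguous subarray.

Using Kadane's algorithm on [9, 7, -4, 1, -4, 5]:

Scanning through the array:
Position 1 (value 7): max_ending_here = 16, max_so_far = 16
Position 2 (value -4): max_ending_here = 12, max_so_far = 16
Position 3 (value 1): max_ending_here = 13, max_so_far = 16
Position 4 (value -4): max_ending_here = 9, max_so_far = 16
Position 5 (value 5): max_ending_here = 14, max_so_far = 16

Maximum subarray: [9, 7]
Maximum sum: 16

The maximum subarray is [9, 7] with sum 16. This subarray runs from index 0 to index 1.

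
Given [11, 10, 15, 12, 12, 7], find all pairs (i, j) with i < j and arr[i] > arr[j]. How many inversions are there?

Finding inversions in [11, 10, 15, 12, 12, 7]:

(0, 1): arr[0]=11 > arr[1]=10
(0, 5): arr[0]=11 > arr[5]=7
(1, 5): arr[1]=10 > arr[5]=7
(2, 3): arr[2]=15 > arr[3]=12
(2, 4): arr[2]=15 > arr[4]=12
(2, 5): arr[2]=15 > arr[5]=7
(3, 5): arr[3]=12 > arr[5]=7
(4, 5): arr[4]=12 > arr[5]=7

Total inversions: 8

The array has 8 inversion(s): (0,1), (0,5), (1,5), (2,3), (2,4), (2,5), (3,5), (4,5). Each pair (i,j) satisfies i < j and arr[i] > arr[j].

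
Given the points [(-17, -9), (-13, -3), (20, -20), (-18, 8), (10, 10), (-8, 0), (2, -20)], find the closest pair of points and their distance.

Computing all pairwise distances among 7 points:

d((-17, -9), (-13, -3)) = 7.2111
d((-17, -9), (20, -20)) = 38.6005
d((-17, -9), (-18, 8)) = 17.0294
d((-17, -9), (10, 10)) = 33.0151
d((-17, -9), (-8, 0)) = 12.7279
d((-17, -9), (2, -20)) = 21.9545
d((-13, -3), (20, -20)) = 37.1214
d((-13, -3), (-18, 8)) = 12.083
d((-13, -3), (10, 10)) = 26.4197
d((-13, -3), (-8, 0)) = 5.831 <-- minimum
d((-13, -3), (2, -20)) = 22.6716
d((20, -20), (-18, 8)) = 47.2017
d((20, -20), (10, 10)) = 31.6228
d((20, -20), (-8, 0)) = 34.4093
d((20, -20), (2, -20)) = 18.0
d((-18, 8), (10, 10)) = 28.0713
d((-18, 8), (-8, 0)) = 12.8062
d((-18, 8), (2, -20)) = 34.4093
d((10, 10), (-8, 0)) = 20.5913
d((10, 10), (2, -20)) = 31.0483
d((-8, 0), (2, -20)) = 22.3607

Closest pair: (-13, -3) and (-8, 0) with distance 5.831

The closest pair is (-13, -3) and (-8, 0) with Euclidean distance 5.831. For 7 points, brute-force pairwise comparison is shown above. For large n, the divide-and-conquer algorithm (sort by x, recurse on halves, check the dividing strip) achieves O(n log n).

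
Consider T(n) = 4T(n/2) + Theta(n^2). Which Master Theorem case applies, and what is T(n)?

Master Theorem for T(n) = 4T(n/2) + O(n^2):

a = 4, b = 2, c = 2
log_b(a) = log_2(4) = 2.0000

Case 2: c = 2 = log_2(4) = 2.0000
T(n) = O(n^2 log n) = O(n^2 log n)

For T(n) = 4T(n/2) + O(n^2): log_2(4) = 2.0000. This is Case 2 of the Master Theorem (c = log_b(a), equal work at all levels), giving O(n^2 log n).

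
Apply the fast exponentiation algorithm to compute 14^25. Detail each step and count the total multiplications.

Computing 14^25 by squaring (build up from 14^1; each line after the first costs one multiplication):

14^1 = 14
14^2 = (14^1)^2 = 14^2 = 196
14^3 = 14 * 14^2 = 14 * 196 = 2744
14^6 = (14^3)^2 = 2744^2 = 7529536
14^12 = (14^6)^2 = 7529536^2 = 56693912375296
14^24 = (14^12)^2 = 56693912375296^2 = 3214199700417740936751087616
14^25 = 14 * 14^24 = 14 * 3214199700417740936751087616 = 44998795805848373114515226624

Result: 44998795805848373114515226624
Multiplications needed: 6 (6 lines after 14^1)

14^25 = 44998795805848373114515226624. Using exponentiation by squaring, this requires 6 multiplications. The key idea: if the exponent is even, square the half-power; if odd, multiply by the base once.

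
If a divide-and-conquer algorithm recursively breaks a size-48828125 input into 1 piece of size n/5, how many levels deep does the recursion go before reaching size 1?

For divide and conquer with division factor 5:

Problem sizes at each level:
Level 0: 48828125
Level 1: 9765625
Level 2: 1953125
Level 3: 390625
Level 4: 78125
Level 5: 15625
Level 6: 3125
Level 7: 625
Level 8: 125
Level 9: 25
Level 10: 5
Level 11: 1

The root is level 0 and the size-1 base case is level 11 (the tree spans levels 0 through 11, i.e. 12 levels counting the root), so the depth is the number of divisions: log_5(48828125) = 11

The recursion tree depth is log_5(48828125) = 11. At each level, the problem size is divided by 5, so it takes 11 divisions to reduce to a base case of size 1. The algorithm makes 1 recursive call at each level.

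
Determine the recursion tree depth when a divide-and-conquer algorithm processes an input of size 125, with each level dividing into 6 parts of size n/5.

For divide and conquer with division factor 5:

Problem sizes at each level:
Level 0: 125
Level 1: 25
Level 2: 5
Level 3: 1

The root is level 0 and the size-1 base case is level 3 (the tree spans levels 0 through 3, i.e. 4 levels counting the root), so the depth is the number of divisions: log_5(125) = 3

The recursion tree depth is log_5(125) = 3. At each level, the problem size is divided by 5, so it takes 3 divisions to reduce to a base case of size 1. The algorithm makes 6 recursive calls at each level.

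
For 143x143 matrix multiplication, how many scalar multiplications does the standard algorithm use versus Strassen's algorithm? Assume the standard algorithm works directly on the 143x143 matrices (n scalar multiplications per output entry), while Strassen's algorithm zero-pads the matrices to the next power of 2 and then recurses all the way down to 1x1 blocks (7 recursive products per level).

Matrix multiplication for 143x143 matrices:

Strassen's algorithm requires power-of-2 dimensions. Pad 143x143 to 256x256 (next power of 2).

Standard algorithm: 143^3 = 2924207 multiplications
Strassen's algorithm: 7^(log2(256)) = 7^8 = 5764801 multiplications
Difference: 2924207 - 5764801 = -2840594 (Strassen uses MORE here due to padding overhead — for small or just-over-power-of-2 n, padding can outweigh the per-level savings)

Standard: 2924207 multiplications (143^3). Strassen: 5764801 multiplications (7^8, after padding to 256x256). Strassen reduces 8 recursive multiplications to 7 at each level.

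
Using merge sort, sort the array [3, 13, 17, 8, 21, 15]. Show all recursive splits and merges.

Merge sort trace:

Split: [3, 13, 17, 8, 21, 15] -> [3, 13, 17] and [8, 21, 15]
  Split: [3, 13, 17] -> [3] and [13, 17]
    Split: [13, 17] -> [13] and [17]
    Merge: [13] + [17] -> [13, 17]
  Merge: [3] + [13, 17] -> [3, 13, 17]
  Split: [8, 21, 15] -> [8] and [21, 15]
    Split: [21, 15] -> [21] and [15]
    Merge: [21] + [15] -> [15, 21]
  Merge: [8] + [15, 21] -> [8, 15, 21]
Merge: [3, 13, 17] + [8, 15, 21] -> [3, 8, 13, 15, 17, 21]

Final sorted array: [3, 8, 13, 15, 17, 21]

The merge sort proceeds by recursively splitting the array and merging sorted halves.
After all merges, the sorted array is [3, 8, 13, 15, 17, 21].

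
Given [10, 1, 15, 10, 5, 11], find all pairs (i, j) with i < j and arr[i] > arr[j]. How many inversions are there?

Finding inversions in [10, 1, 15, 10, 5, 11]:

(0, 1): arr[0]=10 > arr[1]=1
(0, 4): arr[0]=10 > arr[4]=5
(2, 3): arr[2]=15 > arr[3]=10
(2, 4): arr[2]=15 > arr[4]=5
(2, 5): arr[2]=15 > arr[5]=11
(3, 4): arr[3]=10 > arr[4]=5

Total inversions: 6

The array has 6 inversion(s): (0,1), (0,4), (2,3), (2,4), (2,5), (3,4). Each pair (i,j) satisfies i < j and arr[i] > arr[j].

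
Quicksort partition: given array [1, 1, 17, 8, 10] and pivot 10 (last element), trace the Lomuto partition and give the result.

Lomuto partition with pivot = 10:

Initial array: [1, 1, 17, 8, 10]

arr[0]=1 <= 10: swap with position 0, array becomes [1, 1, 17, 8, 10]
arr[1]=1 <= 10: swap with position 1, array becomes [1, 1, 17, 8, 10]
arr[2]=17 > 10: no swap
arr[3]=8 <= 10: swap with position 2, array becomes [1, 1, 8, 17, 10]

Place pivot at position 3: [1, 1, 8, 10, 17]
Pivot position: 3

After partitioning with pivot 10, the array becomes [1, 1, 8, 10, 17]. The pivot is placed at index 3. All elements to the left of the pivot are <= 10, and all elements to the right are > 10.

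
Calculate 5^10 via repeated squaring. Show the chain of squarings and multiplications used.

Computing 5^10 by squaring (build up from 5^1; each line after the first costs one multiplication):

5^1 = 5
5^2 = (5^1)^2 = 5^2 = 25
5^4 = (5^2)^2 = 25^2 = 625
5^5 = 5 * 5^4 = 5 * 625 = 3125
5^10 = (5^5)^2 = 3125^2 = 9765625

Result: 9765625
Multiplications needed: 4 (4 lines after 5^1)

5^10 = 9765625. Using exponentiation by squaring, this requires 4 multiplications. The key idea: if the exponent is even, square the half-power; if odd, multiply by the base once.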